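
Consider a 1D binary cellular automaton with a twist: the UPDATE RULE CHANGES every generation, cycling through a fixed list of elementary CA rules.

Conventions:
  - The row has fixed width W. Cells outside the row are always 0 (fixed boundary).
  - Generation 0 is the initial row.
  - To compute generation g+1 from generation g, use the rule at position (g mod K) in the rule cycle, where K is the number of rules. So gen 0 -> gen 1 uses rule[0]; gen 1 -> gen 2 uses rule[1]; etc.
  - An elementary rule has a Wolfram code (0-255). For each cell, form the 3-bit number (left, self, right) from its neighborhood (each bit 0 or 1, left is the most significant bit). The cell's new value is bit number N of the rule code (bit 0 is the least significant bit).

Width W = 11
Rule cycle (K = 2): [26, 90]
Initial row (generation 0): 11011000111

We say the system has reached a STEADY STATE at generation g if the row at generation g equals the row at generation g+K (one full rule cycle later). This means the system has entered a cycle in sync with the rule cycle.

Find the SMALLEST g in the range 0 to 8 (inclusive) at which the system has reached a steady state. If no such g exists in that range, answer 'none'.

Answer: none

Derivation:
Gen 0: 11011000111
Gen 1 (rule 26): 10010101100
Gen 2 (rule 90): 01100001110
Gen 3 (rule 26): 11010011001
Gen 4 (rule 90): 11001111110
Gen 5 (rule 26): 10111000001
Gen 6 (rule 90): 00101100010
Gen 7 (rule 26): 01001010101
Gen 8 (rule 90): 10110000000
Gen 9 (rule 26): 00101000000
Gen 10 (rule 90): 01000100000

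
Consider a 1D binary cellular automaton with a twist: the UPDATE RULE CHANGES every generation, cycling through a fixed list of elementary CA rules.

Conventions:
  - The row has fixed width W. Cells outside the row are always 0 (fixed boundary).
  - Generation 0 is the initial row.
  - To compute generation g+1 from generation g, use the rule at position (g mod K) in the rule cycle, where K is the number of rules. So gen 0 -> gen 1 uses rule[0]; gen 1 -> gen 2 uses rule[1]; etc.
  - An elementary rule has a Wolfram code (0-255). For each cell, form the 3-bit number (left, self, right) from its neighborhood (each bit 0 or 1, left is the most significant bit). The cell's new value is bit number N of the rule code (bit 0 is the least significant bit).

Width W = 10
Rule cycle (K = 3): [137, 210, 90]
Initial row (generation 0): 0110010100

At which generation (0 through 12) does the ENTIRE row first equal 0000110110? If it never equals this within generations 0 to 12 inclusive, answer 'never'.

Answer: never

Derivation:
Gen 0: 0110010100
Gen 1 (rule 137): 0100000001
Gen 2 (rule 210): 1010000010
Gen 3 (rule 90): 0001000101
Gen 4 (rule 137): 1100010000
Gen 5 (rule 210): 0110101000
Gen 6 (rule 90): 1110000100
Gen 7 (rule 137): 1100110001
Gen 8 (rule 210): 0111011010
Gen 9 (rule 90): 1101011001
Gen 10 (rule 137): 1000010000
Gen 11 (rule 210): 0100101000
Gen 12 (rule 90): 1011000100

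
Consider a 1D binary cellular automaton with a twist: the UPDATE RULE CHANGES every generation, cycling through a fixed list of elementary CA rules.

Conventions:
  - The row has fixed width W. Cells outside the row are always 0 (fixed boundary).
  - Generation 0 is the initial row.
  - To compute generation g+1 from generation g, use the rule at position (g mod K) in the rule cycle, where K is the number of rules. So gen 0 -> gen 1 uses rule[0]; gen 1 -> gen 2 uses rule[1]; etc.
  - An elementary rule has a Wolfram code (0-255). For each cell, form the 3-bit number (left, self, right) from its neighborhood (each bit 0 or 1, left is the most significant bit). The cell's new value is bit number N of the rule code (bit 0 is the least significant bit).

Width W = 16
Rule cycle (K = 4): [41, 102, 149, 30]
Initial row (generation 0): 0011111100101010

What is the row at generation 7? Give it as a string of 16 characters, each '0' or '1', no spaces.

Gen 0: 0011111100101010
Gen 1 (rule 41): 1010000000010100
Gen 2 (rule 102): 1110000000111100
Gen 3 (rule 149): 0101111110011011
Gen 4 (rule 30): 1101000001110010
Gen 5 (rule 41): 1010011101000000
Gen 6 (rule 102): 1110100111000000
Gen 7 (rule 149): 0100110010111111

Answer: 0100110010111111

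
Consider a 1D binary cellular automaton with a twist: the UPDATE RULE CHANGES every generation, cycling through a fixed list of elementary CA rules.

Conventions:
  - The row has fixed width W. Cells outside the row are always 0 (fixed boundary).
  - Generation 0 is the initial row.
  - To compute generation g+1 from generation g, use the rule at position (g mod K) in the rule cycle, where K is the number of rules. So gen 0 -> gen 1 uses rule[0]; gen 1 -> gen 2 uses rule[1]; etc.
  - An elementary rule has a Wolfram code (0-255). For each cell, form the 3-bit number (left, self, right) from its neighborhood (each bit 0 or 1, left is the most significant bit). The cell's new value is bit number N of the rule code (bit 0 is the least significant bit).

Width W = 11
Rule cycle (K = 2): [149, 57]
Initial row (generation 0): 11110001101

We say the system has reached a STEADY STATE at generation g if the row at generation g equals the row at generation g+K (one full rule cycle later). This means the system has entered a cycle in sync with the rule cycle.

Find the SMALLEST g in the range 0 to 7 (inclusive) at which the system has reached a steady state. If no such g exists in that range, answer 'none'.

Answer: none

Derivation:
Gen 0: 11110001101
Gen 1 (rule 149): 01101100001
Gen 2 (rule 57): 01011011100
Gen 3 (rule 149): 01000001011
Gen 4 (rule 57): 00111100110
Gen 5 (rule 149): 10011010001
Gen 6 (rule 57): 01010101100
Gen 7 (rule 149): 01010100011
Gen 8 (rule 57): 00101011010
Gen 9 (rule 149): 10101000011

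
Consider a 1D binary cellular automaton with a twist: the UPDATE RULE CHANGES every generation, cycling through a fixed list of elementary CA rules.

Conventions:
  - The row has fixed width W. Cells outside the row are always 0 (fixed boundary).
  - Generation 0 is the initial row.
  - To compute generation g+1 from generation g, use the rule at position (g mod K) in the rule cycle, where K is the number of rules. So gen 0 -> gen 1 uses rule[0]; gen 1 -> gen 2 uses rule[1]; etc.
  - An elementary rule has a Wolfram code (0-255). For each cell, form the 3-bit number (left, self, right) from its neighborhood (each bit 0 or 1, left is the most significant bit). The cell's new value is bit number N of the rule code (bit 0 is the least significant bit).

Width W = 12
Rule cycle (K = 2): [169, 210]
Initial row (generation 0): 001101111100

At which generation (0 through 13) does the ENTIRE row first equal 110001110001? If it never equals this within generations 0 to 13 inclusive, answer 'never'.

Gen 0: 001101111100
Gen 1 (rule 169): 101011111001
Gen 2 (rule 210): 000001111110
Gen 3 (rule 169): 111101111100
Gen 4 (rule 210): 011100111110
Gen 5 (rule 169): 011000111100
Gen 6 (rule 210): 101101011110
Gen 7 (rule 169): 011010111100
Gen 8 (rule 210): 101000011110
Gen 9 (rule 169): 010011011100
Gen 10 (rule 210): 101101001110
Gen 11 (rule 169): 011010001100
Gen 12 (rule 210): 101001010110
Gen 13 (rule 169): 010000101100

Answer: never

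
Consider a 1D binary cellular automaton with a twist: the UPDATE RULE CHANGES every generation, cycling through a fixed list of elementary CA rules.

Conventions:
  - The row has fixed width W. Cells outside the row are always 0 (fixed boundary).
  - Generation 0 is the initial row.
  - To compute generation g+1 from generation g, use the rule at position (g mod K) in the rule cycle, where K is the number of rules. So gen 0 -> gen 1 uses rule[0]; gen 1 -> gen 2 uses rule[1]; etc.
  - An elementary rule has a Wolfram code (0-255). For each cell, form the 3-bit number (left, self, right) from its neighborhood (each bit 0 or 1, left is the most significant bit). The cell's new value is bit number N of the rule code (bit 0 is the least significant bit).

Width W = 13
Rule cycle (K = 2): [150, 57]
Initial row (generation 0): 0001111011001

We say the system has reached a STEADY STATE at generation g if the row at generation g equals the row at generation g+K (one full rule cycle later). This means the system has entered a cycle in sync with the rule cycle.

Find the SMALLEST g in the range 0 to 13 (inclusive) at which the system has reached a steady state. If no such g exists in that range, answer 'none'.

Answer: none

Derivation:
Gen 0: 0001111011001
Gen 1 (rule 150): 0010110000111
Gen 2 (rule 57): 1001101110100
Gen 3 (rule 150): 1110000100110
Gen 4 (rule 57): 1001110010101
Gen 5 (rule 150): 1110101110101
Gen 6 (rule 57): 1001011001010
Gen 7 (rule 150): 1111000111011
Gen 8 (rule 57): 1000110100110
Gen 9 (rule 150): 1101000111001
Gen 10 (rule 57): 1010110100100
Gen 11 (rule 150): 1010000111110
Gen 12 (rule 57): 0101110100001
Gen 13 (rule 150): 1100100110011
Gen 14 (rule 57): 1010010101010
Gen 15 (rule 150): 1011110101011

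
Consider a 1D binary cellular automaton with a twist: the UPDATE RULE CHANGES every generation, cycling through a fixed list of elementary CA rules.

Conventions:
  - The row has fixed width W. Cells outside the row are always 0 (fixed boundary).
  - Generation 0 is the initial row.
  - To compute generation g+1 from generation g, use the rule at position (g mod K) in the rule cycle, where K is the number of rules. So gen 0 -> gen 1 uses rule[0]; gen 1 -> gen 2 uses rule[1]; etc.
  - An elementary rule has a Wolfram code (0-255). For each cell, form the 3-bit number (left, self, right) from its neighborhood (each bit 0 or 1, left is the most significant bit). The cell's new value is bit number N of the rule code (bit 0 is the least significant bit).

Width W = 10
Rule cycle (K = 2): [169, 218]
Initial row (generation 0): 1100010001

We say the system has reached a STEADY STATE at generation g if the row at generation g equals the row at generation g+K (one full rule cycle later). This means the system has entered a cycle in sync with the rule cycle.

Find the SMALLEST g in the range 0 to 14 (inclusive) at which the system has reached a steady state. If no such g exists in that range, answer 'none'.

Answer: 8

Derivation:
Gen 0: 1100010001
Gen 1 (rule 169): 1001000100
Gen 2 (rule 218): 0110101010
Gen 3 (rule 169): 0101010100
Gen 4 (rule 218): 1000000010
Gen 5 (rule 169): 0011111000
Gen 6 (rule 218): 0111111100
Gen 7 (rule 169): 0111111001
Gen 8 (rule 218): 1111111110
Gen 9 (rule 169): 1111111100
Gen 10 (rule 218): 1111111110
Gen 11 (rule 169): 1111111100
Gen 12 (rule 218): 1111111110
Gen 13 (rule 169): 1111111100
Gen 14 (rule 218): 1111111110
Gen 15 (rule 169): 1111111100
Gen 16 (rule 218): 1111111110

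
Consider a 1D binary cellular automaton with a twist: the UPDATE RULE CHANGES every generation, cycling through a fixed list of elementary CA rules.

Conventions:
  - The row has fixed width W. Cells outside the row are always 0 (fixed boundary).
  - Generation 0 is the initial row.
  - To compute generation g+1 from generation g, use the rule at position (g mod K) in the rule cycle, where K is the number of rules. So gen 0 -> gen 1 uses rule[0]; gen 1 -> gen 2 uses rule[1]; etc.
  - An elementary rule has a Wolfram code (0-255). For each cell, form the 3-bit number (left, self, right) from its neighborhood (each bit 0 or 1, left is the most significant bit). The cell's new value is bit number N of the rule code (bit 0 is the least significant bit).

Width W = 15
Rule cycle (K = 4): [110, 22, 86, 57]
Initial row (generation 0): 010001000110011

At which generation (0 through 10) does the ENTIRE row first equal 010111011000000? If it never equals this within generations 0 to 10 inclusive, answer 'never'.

Answer: 3

Derivation:
Gen 0: 010001000110011
Gen 1 (rule 110): 110011001110111
Gen 2 (rule 22): 001100110000000
Gen 3 (rule 86): 010111011000000
Gen 4 (rule 57): 001100110111111
Gen 5 (rule 110): 011101111100001
Gen 6 (rule 22): 100000000010011
Gen 7 (rule 86): 110000000111101
Gen 8 (rule 57): 101111110100010
Gen 9 (rule 110): 111000011100110
Gen 10 (rule 22): 000100100011001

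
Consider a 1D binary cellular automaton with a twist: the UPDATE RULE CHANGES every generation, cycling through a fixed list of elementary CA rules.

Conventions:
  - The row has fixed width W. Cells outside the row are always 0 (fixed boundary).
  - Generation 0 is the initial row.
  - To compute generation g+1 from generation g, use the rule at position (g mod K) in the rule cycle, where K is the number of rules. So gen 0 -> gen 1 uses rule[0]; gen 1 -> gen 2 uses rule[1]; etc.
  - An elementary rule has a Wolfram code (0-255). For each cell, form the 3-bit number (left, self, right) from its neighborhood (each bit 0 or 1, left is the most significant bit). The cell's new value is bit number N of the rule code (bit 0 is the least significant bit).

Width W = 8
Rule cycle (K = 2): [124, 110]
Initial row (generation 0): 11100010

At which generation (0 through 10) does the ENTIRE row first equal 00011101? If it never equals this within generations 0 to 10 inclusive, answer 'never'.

Gen 0: 11100010
Gen 1 (rule 124): 10110011
Gen 2 (rule 110): 11110111
Gen 3 (rule 124): 10011101
Gen 4 (rule 110): 10110111
Gen 5 (rule 124): 11111101
Gen 6 (rule 110): 10000111
Gen 7 (rule 124): 11000101
Gen 8 (rule 110): 11001111
Gen 9 (rule 124): 11101001
Gen 10 (rule 110): 10111011

Answer: never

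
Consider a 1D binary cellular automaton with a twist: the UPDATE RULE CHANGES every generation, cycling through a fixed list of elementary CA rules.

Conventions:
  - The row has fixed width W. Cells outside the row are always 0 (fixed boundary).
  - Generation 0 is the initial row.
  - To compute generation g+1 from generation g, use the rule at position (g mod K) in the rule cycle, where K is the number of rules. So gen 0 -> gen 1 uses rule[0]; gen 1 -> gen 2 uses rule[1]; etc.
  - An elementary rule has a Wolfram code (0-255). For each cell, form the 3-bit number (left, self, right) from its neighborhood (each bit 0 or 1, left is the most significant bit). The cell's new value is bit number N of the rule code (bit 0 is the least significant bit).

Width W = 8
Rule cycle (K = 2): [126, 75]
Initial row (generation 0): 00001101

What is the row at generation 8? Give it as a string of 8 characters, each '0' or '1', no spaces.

Gen 0: 00001101
Gen 1 (rule 126): 00011111
Gen 2 (rule 75): 11110001
Gen 3 (rule 126): 10011011
Gen 4 (rule 75): 00111011
Gen 5 (rule 126): 01101111
Gen 6 (rule 75): 11101001
Gen 7 (rule 126): 10111111
Gen 8 (rule 75): 00100001

Answer: 00100001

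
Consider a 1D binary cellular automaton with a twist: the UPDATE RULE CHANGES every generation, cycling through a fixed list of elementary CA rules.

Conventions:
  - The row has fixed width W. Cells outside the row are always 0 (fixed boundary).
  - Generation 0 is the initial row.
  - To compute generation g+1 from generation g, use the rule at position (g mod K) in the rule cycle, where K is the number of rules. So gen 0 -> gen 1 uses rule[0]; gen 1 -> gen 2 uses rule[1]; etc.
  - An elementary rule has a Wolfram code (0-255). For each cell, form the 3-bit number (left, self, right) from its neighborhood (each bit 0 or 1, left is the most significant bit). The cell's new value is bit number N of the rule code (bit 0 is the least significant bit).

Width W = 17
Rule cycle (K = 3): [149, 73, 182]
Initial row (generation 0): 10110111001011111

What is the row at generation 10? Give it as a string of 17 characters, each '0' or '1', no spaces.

Answer: 01101111001010010

Derivation:
Gen 0: 10110111001011111
Gen 1 (rule 149): 10000010101001110
Gen 2 (rule 73): 00111000000001010
Gen 3 (rule 182): 01010100000011111
Gen 4 (rule 149): 01010111111001110
Gen 5 (rule 73): 00000100001001010
Gen 6 (rule 182): 00001110011111111
Gen 7 (rule 149): 11100101001111110
Gen 8 (rule 73): 10100000001000010
Gen 9 (rule 182): 11110000011100111
Gen 10 (rule 149): 01101111001010010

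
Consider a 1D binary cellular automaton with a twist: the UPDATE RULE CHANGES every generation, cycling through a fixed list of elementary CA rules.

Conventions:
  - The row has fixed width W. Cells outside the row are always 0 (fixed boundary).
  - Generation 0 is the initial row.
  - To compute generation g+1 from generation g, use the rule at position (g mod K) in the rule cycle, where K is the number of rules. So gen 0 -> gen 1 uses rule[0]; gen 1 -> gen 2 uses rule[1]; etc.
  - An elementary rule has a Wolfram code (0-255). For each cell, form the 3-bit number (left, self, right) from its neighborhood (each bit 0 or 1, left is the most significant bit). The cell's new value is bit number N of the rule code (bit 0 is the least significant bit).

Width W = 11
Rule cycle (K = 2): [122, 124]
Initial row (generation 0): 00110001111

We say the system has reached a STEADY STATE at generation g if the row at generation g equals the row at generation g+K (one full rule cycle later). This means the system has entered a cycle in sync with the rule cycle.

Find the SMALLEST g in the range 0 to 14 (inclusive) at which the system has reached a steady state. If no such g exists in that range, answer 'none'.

Gen 0: 00110001111
Gen 1 (rule 122): 01111011001
Gen 2 (rule 124): 01001111101
Gen 3 (rule 122): 10111000110
Gen 4 (rule 124): 11101100111
Gen 5 (rule 122): 10111111101
Gen 6 (rule 124): 11100000111
Gen 7 (rule 122): 10110001101
Gen 8 (rule 124): 11111001111
Gen 9 (rule 122): 10001111001
Gen 10 (rule 124): 11001001101
Gen 11 (rule 122): 11110111110
Gen 12 (rule 124): 10011100011
Gen 13 (rule 122): 01110110111
Gen 14 (rule 124): 01011111101
Gen 15 (rule 122): 10110000110
Gen 16 (rule 124): 11111000111

Answer: none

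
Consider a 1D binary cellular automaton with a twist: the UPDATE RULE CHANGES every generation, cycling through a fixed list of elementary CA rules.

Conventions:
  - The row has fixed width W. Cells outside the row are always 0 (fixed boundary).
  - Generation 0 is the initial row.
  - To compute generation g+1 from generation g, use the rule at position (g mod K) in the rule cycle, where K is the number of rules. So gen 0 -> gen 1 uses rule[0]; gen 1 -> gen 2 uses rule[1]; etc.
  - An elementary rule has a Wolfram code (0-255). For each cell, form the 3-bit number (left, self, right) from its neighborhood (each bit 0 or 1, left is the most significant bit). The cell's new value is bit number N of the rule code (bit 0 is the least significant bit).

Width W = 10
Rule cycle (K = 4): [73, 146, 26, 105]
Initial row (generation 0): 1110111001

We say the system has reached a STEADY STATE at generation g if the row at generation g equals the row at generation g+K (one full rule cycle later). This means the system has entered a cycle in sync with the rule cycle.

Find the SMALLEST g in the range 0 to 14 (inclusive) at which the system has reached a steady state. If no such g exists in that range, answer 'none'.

Gen 0: 1110111001
Gen 1 (rule 73): 1010101000
Gen 2 (rule 146): 0000000100
Gen 3 (rule 26): 0000001010
Gen 4 (rule 105): 1111100100
Gen 5 (rule 73): 1000100001
Gen 6 (rule 146): 0101010010
Gen 7 (rule 26): 1000001101
Gen 8 (rule 105): 0011101110
Gen 9 (rule 73): 1010101010
Gen 10 (rule 146): 0000000001
Gen 11 (rule 26): 0000000010
Gen 12 (rule 105): 1111111000
Gen 13 (rule 73): 1000001011
Gen 14 (rule 146): 0100010000
Gen 15 (rule 26): 1010101000
Gen 16 (rule 105): 0101010011
Gen 17 (rule 73): 0000000011
Gen 18 (rule 146): 0000000100

Answer: none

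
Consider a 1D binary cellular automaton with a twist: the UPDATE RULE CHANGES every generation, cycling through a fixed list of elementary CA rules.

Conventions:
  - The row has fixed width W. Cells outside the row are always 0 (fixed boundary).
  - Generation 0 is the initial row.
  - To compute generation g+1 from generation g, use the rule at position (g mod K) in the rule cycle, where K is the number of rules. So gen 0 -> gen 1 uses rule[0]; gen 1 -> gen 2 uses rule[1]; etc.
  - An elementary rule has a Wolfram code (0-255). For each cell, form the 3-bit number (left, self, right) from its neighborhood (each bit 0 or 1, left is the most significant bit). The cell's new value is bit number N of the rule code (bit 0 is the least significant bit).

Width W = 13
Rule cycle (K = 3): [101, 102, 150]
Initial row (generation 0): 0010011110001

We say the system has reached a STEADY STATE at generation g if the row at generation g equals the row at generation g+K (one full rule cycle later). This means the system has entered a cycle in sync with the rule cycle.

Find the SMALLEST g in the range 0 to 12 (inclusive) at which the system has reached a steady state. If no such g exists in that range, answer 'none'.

Answer: none

Derivation:
Gen 0: 0010011110001
Gen 1 (rule 101): 1010000010101
Gen 2 (rule 102): 1110000111111
Gen 3 (rule 150): 0101001011110
Gen 4 (rule 101): 0111001100010
Gen 5 (rule 102): 1001010100110
Gen 6 (rule 150): 1111010111001
Gen 7 (rule 101): 0001111001001
Gen 8 (rule 102): 0010001011011
Gen 9 (rule 150): 0111011000000
Gen 10 (rule 101): 0001101011111
Gen 11 (rule 102): 0010111100001
Gen 12 (rule 150): 0110011010011
Gen 13 (rule 101): 0010001110001
Gen 14 (rule 102): 0110010010011
Gen 15 (rule 150): 1001111111100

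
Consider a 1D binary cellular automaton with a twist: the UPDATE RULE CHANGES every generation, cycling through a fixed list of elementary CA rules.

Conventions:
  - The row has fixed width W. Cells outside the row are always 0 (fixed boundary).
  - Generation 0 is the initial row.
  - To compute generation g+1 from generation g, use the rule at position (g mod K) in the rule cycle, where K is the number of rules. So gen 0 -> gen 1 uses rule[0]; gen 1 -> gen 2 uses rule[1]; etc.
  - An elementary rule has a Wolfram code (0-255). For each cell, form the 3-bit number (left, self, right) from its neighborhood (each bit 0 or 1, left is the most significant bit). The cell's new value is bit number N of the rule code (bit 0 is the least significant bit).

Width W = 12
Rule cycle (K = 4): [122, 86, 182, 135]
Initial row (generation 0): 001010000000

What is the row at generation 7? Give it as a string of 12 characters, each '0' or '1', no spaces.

Gen 0: 001010000000
Gen 1 (rule 122): 010101000000
Gen 2 (rule 86): 110101100000
Gen 3 (rule 182): 001110010000
Gen 4 (rule 135): 110100110111
Gen 5 (rule 122): 111011111101
Gen 6 (rule 86): 001000000101
Gen 7 (rule 182): 011100001111

Answer: 011100001111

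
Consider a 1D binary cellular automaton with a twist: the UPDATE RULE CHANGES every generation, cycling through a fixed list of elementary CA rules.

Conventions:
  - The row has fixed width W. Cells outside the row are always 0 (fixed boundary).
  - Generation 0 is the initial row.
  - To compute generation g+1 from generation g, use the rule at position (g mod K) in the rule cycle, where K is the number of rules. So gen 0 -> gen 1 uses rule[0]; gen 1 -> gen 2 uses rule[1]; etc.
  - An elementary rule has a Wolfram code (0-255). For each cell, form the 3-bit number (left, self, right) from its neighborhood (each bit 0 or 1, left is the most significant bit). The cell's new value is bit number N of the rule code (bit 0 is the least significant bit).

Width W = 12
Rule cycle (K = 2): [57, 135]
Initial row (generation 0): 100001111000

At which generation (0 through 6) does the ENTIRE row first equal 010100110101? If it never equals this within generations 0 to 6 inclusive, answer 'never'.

Gen 0: 100001111000
Gen 1 (rule 57): 011101000111
Gen 2 (rule 135): 101001011010
Gen 3 (rule 57): 010100110101
Gen 4 (rule 135): 110101000101
Gen 5 (rule 57): 101010110010
Gen 6 (rule 135): 101010000110

Answer: 3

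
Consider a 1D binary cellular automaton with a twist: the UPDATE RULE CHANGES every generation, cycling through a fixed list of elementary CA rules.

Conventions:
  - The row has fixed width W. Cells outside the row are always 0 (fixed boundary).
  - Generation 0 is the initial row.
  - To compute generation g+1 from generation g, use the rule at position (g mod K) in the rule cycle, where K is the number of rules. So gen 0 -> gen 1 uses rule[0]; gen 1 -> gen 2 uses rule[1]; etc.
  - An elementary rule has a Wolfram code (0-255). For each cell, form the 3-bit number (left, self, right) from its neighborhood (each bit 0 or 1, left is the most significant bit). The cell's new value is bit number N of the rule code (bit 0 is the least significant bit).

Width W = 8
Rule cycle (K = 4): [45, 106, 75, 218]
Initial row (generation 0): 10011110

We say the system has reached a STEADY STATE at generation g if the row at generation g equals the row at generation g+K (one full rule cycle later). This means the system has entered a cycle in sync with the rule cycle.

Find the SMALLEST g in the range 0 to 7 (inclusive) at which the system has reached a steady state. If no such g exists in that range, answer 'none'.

Gen 0: 10011110
Gen 1 (rule 45): 10010000
Gen 2 (rule 106): 00100000
Gen 3 (rule 75): 11001111
Gen 4 (rule 218): 11111111
Gen 5 (rule 45): 10000000
Gen 6 (rule 106): 00000000
Gen 7 (rule 75): 11111111
Gen 8 (rule 218): 11111111
Gen 9 (rule 45): 10000000
Gen 10 (rule 106): 00000000
Gen 11 (rule 75): 11111111

Answer: 4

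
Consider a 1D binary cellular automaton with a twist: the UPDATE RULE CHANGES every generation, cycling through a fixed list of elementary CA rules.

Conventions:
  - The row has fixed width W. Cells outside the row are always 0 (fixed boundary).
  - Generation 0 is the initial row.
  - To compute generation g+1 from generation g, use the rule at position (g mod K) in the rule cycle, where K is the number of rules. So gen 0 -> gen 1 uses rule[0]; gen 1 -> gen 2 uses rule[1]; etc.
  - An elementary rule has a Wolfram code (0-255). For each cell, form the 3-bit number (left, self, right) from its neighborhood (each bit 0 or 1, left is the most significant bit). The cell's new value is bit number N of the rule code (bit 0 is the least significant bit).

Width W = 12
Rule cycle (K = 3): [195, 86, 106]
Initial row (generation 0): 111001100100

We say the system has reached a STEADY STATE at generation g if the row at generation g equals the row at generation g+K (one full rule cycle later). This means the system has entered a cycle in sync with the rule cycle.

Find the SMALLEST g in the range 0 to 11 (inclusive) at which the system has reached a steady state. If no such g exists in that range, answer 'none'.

Gen 0: 111001100100
Gen 1 (rule 195): 011010101001
Gen 2 (rule 86): 101010101111
Gen 3 (rule 106): 010101011001
Gen 4 (rule 195): 100000001010
Gen 5 (rule 86): 110000011011
Gen 6 (rule 106): 110000111111
Gen 7 (rule 195): 010111011111
Gen 8 (rule 86): 110001000001
Gen 9 (rule 106): 110010000010
Gen 10 (rule 195): 010100111100
Gen 11 (rule 86): 110111000110
Gen 12 (rule 106): 111101001110
Gen 13 (rule 195): 011100010110
Gen 14 (rule 86): 100110110011

Answer: none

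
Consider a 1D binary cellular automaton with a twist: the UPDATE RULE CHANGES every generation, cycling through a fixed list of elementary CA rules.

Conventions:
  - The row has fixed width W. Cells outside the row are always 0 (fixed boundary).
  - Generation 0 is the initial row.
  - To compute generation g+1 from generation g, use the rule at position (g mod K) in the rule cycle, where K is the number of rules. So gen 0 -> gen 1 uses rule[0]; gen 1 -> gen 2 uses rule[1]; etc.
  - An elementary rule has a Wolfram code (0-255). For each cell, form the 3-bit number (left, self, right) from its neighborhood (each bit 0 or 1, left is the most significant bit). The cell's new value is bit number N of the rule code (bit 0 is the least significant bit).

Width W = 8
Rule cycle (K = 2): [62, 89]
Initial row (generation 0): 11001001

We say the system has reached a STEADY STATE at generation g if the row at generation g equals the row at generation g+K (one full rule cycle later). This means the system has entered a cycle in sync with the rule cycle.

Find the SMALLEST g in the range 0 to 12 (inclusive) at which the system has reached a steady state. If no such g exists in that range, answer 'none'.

Answer: none

Derivation:
Gen 0: 11001001
Gen 1 (rule 62): 10111111
Gen 2 (rule 89): 00100001
Gen 3 (rule 62): 01110011
Gen 4 (rule 89): 01011011
Gen 5 (rule 62): 11110110
Gen 6 (rule 89): 10010111
Gen 7 (rule 62): 11111100
Gen 8 (rule 89): 10000111
Gen 9 (rule 62): 11001100
Gen 10 (rule 89): 11101111
Gen 11 (rule 62): 10011000
Gen 12 (rule 89): 01011111
Gen 13 (rule 62): 11110000
Gen 14 (rule 89): 10011111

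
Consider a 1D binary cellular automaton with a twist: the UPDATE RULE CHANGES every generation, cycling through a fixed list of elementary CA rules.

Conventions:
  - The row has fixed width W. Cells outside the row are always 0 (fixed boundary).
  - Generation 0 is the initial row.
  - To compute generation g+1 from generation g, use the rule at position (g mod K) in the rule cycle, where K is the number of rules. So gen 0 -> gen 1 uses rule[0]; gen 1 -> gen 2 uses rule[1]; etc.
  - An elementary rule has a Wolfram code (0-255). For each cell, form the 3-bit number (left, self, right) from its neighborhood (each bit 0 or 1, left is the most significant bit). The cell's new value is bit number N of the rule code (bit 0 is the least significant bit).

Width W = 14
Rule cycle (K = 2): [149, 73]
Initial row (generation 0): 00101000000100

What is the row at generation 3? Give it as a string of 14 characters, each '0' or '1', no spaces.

Answer: 11101111010101

Derivation:
Gen 0: 00101000000100
Gen 1 (rule 149): 10101111110111
Gen 2 (rule 73): 00001000010101
Gen 3 (rule 149): 11101111010101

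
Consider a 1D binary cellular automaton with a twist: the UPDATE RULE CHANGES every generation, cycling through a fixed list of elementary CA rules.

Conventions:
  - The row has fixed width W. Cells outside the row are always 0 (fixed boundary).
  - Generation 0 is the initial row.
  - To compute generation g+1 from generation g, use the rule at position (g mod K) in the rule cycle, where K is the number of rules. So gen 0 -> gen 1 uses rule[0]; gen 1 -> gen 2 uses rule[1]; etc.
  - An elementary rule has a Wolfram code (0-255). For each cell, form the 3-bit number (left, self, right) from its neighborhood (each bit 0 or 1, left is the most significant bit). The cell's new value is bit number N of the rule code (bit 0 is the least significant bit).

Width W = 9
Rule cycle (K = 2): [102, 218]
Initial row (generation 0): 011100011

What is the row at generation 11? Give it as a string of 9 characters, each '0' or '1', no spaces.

Gen 0: 011100011
Gen 1 (rule 102): 100100101
Gen 2 (rule 218): 011011000
Gen 3 (rule 102): 101101000
Gen 4 (rule 218): 001100100
Gen 5 (rule 102): 010101100
Gen 6 (rule 218): 100001110
Gen 7 (rule 102): 100010010
Gen 8 (rule 218): 010101101
Gen 9 (rule 102): 111110111
Gen 10 (rule 218): 111110111
Gen 11 (rule 102): 000011001

Answer: 000011001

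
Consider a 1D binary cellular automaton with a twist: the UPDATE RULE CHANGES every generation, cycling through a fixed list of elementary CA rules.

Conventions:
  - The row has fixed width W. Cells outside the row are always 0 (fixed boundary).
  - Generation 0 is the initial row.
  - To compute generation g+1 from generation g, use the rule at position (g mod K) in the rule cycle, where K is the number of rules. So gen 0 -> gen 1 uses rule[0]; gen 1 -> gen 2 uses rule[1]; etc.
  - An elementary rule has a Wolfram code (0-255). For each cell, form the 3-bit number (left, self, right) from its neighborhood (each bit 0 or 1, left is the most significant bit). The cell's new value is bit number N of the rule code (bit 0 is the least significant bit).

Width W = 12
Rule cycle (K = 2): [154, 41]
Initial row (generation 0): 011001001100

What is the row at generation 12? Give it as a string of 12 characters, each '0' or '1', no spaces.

Answer: 001100001000

Derivation:
Gen 0: 011001001100
Gen 1 (rule 154): 110110111010
Gen 2 (rule 41): 101101100100
Gen 3 (rule 154): 001001011010
Gen 4 (rule 41): 100000110100
Gen 5 (rule 154): 010001100010
Gen 6 (rule 41): 000101001000
Gen 7 (rule 154): 001000110100
Gen 8 (rule 41): 100010101001
Gen 9 (rule 154): 010100000110
Gen 10 (rule 41): 001001110100
Gen 11 (rule 154): 010111100010
Gen 12 (rule 41): 001100001000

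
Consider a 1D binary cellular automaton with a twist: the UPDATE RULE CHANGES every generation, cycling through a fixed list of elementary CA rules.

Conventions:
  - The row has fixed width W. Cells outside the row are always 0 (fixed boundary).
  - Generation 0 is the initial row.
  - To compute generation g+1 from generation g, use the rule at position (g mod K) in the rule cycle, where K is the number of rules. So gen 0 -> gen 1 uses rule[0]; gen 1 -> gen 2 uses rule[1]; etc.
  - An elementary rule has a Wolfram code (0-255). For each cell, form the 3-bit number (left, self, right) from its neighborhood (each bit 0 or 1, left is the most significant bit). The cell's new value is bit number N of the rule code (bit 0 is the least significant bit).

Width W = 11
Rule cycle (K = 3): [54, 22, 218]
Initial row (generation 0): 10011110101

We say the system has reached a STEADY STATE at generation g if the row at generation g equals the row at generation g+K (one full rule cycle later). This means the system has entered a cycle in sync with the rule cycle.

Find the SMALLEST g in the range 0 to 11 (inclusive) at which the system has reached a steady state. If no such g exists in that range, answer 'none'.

Answer: none

Derivation:
Gen 0: 10011110101
Gen 1 (rule 54): 11100001111
Gen 2 (rule 22): 00010010000
Gen 3 (rule 218): 00101101000
Gen 4 (rule 54): 01110011100
Gen 5 (rule 22): 10001100010
Gen 6 (rule 218): 01011110101
Gen 7 (rule 54): 11100001111
Gen 8 (rule 22): 00010010000
Gen 9 (rule 218): 00101101000
Gen 10 (rule 54): 01110011100
Gen 11 (rule 22): 10001100010
Gen 12 (rule 218): 01011110101
Gen 13 (rule 54): 11100001111
Gen 14 (rule 22): 00010010000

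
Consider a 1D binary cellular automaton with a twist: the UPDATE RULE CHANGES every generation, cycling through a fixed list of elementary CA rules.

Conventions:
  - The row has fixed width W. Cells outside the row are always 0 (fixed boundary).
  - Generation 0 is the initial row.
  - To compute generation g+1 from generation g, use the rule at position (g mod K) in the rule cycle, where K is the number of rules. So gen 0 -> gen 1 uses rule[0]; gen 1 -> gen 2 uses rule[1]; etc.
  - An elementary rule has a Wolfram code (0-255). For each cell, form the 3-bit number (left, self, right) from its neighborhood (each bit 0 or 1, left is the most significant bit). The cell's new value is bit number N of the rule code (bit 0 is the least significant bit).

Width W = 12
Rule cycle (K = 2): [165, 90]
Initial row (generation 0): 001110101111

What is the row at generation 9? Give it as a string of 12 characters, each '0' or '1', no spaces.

Answer: 010110001001

Derivation:
Gen 0: 001110101111
Gen 1 (rule 165): 100101110110
Gen 2 (rule 90): 011001010111
Gen 3 (rule 165): 000001111010
Gen 4 (rule 90): 000011001001
Gen 5 (rule 165): 111000001001
Gen 6 (rule 90): 101100010110
Gen 7 (rule 165): 110001011000
Gen 8 (rule 90): 111010011100
Gen 9 (rule 165): 010110001001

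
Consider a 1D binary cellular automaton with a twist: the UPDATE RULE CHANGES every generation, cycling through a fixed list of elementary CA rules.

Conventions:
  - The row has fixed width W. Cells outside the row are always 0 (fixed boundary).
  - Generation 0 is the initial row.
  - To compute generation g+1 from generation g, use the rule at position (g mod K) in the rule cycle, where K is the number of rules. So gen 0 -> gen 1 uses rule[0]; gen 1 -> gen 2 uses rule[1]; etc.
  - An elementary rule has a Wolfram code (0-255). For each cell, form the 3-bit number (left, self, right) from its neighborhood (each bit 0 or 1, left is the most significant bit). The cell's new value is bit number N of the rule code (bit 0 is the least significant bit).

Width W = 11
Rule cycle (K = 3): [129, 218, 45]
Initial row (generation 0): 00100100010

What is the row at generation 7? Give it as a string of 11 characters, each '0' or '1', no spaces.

Answer: 01110001000

Derivation:
Gen 0: 00100100010
Gen 1 (rule 129): 10000001000
Gen 2 (rule 218): 01000010100
Gen 3 (rule 45): 01011011101
Gen 4 (rule 129): 00000001000
Gen 5 (rule 218): 00000010100
Gen 6 (rule 45): 11111011101
Gen 7 (rule 129): 01110001000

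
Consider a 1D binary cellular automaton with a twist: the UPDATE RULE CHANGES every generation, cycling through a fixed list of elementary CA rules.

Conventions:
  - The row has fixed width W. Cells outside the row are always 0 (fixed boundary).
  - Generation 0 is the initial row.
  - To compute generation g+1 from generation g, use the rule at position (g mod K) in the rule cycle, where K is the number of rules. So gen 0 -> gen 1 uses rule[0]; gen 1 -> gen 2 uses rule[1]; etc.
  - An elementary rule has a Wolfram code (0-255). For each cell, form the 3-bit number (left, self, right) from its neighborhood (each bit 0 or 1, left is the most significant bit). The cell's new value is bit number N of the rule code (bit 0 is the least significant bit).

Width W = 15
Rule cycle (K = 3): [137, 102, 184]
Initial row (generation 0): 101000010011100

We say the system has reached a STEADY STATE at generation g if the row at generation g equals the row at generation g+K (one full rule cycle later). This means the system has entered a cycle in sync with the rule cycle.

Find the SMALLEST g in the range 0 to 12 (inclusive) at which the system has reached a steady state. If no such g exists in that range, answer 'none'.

Gen 0: 101000010011100
Gen 1 (rule 137): 000011000011001
Gen 2 (rule 102): 000101000101011
Gen 3 (rule 184): 000010100010110
Gen 4 (rule 137): 111000001000100
Gen 5 (rule 102): 001000011001100
Gen 6 (rule 184): 000100010101010
Gen 7 (rule 137): 110001000000000
Gen 8 (rule 102): 010011000000000
Gen 9 (rule 184): 001010100000000
Gen 10 (rule 137): 100000001111111
Gen 11 (rule 102): 100000010000001
Gen 12 (rule 184): 010000001000000
Gen 13 (rule 137): 000111100011111
Gen 14 (rule 102): 001000100100001
Gen 15 (rule 184): 000100010010000

Answer: none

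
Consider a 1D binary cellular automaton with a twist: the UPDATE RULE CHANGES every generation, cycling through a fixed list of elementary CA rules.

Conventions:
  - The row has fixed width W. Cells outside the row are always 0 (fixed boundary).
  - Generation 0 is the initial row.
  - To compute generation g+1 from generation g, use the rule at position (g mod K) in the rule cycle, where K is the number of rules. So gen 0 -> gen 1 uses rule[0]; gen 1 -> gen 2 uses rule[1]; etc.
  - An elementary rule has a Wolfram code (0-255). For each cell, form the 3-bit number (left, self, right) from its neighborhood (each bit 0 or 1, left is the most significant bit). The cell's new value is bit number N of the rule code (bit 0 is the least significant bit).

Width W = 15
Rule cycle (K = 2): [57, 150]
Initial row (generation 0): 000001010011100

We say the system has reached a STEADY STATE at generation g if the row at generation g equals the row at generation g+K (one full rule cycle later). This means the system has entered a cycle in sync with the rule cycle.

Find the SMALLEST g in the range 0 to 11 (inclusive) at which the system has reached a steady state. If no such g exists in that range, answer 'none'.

Answer: none

Derivation:
Gen 0: 000001010011100
Gen 1 (rule 57): 111100101010011
Gen 2 (rule 150): 011011101011100
Gen 3 (rule 57): 010110010110011
Gen 4 (rule 150): 110001110001100
Gen 5 (rule 57): 101101001101011
Gen 6 (rule 150): 100001110001000
Gen 7 (rule 57): 011101001100111
Gen 8 (rule 150): 101001110011010
Gen 9 (rule 57): 010101001010101
Gen 10 (rule 150): 110101111010101
Gen 11 (rule 57): 101011000101010
Gen 12 (rule 150): 101000101101011
Gen 13 (rule 57): 010110011010110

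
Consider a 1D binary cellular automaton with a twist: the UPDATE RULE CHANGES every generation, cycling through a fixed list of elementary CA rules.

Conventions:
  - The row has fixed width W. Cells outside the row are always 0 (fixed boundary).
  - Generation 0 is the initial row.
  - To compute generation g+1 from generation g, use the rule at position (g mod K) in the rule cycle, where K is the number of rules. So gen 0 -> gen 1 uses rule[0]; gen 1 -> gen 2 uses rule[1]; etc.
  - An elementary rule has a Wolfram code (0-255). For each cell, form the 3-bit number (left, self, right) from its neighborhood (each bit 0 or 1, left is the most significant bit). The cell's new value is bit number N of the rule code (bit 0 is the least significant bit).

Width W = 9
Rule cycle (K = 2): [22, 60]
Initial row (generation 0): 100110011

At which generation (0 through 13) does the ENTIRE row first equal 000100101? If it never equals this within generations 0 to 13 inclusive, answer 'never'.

Gen 0: 100110011
Gen 1 (rule 22): 111001100
Gen 2 (rule 60): 100101010
Gen 3 (rule 22): 111101011
Gen 4 (rule 60): 100011110
Gen 5 (rule 22): 110100001
Gen 6 (rule 60): 101110001
Gen 7 (rule 22): 100001011
Gen 8 (rule 60): 110001110
Gen 9 (rule 22): 001010001
Gen 10 (rule 60): 001111001
Gen 11 (rule 22): 010000111
Gen 12 (rule 60): 011000100
Gen 13 (rule 22): 100101110

Answer: never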